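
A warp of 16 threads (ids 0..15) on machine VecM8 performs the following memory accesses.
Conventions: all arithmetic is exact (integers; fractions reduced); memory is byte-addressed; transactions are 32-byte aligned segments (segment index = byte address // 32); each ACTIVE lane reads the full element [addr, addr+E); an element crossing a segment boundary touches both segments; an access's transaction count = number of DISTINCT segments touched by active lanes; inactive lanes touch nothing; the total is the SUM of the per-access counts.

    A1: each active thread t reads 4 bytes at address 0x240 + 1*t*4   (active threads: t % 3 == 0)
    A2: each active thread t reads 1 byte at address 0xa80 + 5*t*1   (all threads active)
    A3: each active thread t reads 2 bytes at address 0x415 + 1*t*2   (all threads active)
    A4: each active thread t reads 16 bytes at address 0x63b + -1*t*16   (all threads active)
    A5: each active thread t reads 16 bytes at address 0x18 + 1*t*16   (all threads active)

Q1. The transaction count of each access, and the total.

A1: 2 transactions
A2: 3 transactions
A3: 2 transactions
A4: 9 transactions
A5: 9 transactions

Answer: 2,3,2,9,9; total 25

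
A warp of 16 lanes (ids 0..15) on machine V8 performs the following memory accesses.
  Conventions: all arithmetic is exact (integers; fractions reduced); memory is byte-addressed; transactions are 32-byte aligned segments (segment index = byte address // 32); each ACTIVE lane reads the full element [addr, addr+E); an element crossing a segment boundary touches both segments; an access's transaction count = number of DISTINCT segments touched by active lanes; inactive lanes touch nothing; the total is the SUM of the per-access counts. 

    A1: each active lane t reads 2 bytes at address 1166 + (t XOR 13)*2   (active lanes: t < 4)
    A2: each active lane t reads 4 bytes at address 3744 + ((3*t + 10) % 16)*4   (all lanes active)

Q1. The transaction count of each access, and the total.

A1: 1 transaction
A2: 2 transactions

Answer: 1,2; total 3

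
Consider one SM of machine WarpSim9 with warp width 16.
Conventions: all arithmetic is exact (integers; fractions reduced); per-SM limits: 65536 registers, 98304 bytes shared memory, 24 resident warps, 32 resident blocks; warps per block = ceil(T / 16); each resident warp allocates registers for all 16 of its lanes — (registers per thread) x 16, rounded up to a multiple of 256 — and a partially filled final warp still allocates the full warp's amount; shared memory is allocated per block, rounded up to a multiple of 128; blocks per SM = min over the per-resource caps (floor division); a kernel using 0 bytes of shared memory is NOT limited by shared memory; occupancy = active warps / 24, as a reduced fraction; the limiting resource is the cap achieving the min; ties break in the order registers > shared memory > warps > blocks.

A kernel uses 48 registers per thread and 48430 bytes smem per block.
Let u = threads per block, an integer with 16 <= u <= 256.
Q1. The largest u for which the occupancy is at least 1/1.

Answer: u = 192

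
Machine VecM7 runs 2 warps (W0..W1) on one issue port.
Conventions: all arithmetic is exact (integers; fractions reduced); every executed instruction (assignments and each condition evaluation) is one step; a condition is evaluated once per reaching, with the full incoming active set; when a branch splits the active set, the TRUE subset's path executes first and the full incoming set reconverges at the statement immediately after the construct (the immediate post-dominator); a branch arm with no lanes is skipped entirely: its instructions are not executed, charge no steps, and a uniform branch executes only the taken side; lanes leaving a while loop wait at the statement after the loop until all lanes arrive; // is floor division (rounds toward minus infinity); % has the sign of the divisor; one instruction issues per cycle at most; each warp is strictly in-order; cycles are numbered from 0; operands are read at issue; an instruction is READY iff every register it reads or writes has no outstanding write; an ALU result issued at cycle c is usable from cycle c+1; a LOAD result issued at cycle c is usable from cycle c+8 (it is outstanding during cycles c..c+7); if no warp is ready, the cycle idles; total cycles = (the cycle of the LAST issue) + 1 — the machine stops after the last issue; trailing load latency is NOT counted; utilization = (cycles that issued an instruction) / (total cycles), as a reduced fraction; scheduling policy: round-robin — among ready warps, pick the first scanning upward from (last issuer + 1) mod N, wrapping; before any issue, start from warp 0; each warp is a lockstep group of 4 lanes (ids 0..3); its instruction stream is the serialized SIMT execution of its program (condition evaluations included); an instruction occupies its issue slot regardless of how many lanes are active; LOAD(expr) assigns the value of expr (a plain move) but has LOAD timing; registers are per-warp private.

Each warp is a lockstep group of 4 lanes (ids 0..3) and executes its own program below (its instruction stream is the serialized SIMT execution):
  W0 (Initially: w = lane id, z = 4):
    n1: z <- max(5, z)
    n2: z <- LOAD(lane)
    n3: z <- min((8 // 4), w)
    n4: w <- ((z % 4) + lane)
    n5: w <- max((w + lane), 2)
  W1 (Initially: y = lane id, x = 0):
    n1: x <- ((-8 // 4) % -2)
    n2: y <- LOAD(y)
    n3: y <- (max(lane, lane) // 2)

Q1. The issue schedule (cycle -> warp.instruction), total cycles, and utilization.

cycle 0: W0.I0
cycle 1: W1.I0
cycle 2: W0.I1
cycle 3: W1.I1
cycle 4: idle
cycle 5: idle
cycle 6: idle
cycle 7: idle
cycle 8: idle
cycle 9: idle
cycle 10: W0.I2
cycle 11: W1.I2
cycle 12: W0.I3
cycle 13: W0.I4

Answer: 14 cycles, utilization 4/7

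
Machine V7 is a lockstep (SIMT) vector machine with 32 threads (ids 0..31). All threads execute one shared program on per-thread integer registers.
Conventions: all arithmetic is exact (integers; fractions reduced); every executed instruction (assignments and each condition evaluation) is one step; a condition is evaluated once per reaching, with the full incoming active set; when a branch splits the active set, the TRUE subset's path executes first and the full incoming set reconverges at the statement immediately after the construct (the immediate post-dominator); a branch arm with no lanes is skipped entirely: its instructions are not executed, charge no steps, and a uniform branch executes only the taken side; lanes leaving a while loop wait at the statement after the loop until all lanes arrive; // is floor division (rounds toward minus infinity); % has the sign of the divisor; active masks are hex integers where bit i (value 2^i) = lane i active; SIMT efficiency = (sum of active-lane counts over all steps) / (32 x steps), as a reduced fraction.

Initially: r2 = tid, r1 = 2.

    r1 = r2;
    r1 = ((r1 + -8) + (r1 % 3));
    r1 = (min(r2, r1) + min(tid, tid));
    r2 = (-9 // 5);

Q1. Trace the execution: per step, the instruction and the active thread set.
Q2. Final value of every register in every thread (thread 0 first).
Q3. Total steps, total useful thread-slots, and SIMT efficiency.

step 0: r1 <- r2                     0xffffffff
step 1: r1 <- ((r1 + -8) + (r1 % 3)) 0xffffffff
step 2: r1 <- (min(r2, r1) + min(tid, tid)) 0xffffffff
step 3: r2 <- (-9 // 5)              0xffffffff

Answer: 4 steps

r2: -2,-2,-2,-2,-2,-2,-2,-2,-2,-2,-2,-2,-2,-2,-2,-2,-2,-2,-2,-2,-2,-2,-2,-2,-2,-2,-2,-2,-2,-2,-2,-2
r1: -8,-5,-2,-2,1,4,4,7,10,10,13,16,16,19,22,22,25,28,28,31,34,34,37,40,40,43,46,46,49,52,52,55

steps = 4; useful = 128; efficiency = 128/128 = 1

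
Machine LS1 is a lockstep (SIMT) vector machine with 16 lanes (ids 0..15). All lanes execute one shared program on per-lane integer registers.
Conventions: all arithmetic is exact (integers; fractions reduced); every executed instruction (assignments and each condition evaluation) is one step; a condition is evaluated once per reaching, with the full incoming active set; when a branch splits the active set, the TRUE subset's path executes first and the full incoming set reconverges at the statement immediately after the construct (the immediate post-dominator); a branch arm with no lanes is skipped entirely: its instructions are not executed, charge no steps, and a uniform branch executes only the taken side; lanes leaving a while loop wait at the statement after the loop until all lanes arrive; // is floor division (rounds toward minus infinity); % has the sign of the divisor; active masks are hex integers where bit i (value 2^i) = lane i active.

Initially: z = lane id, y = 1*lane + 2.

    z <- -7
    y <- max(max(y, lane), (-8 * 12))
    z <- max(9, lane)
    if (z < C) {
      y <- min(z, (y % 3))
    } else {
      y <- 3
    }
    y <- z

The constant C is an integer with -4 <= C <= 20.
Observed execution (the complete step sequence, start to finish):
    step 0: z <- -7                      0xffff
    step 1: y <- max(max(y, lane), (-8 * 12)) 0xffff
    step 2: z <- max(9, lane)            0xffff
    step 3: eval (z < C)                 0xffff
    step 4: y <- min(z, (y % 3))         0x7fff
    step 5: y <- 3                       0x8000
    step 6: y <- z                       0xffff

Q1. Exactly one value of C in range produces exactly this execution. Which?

Answer: C = 15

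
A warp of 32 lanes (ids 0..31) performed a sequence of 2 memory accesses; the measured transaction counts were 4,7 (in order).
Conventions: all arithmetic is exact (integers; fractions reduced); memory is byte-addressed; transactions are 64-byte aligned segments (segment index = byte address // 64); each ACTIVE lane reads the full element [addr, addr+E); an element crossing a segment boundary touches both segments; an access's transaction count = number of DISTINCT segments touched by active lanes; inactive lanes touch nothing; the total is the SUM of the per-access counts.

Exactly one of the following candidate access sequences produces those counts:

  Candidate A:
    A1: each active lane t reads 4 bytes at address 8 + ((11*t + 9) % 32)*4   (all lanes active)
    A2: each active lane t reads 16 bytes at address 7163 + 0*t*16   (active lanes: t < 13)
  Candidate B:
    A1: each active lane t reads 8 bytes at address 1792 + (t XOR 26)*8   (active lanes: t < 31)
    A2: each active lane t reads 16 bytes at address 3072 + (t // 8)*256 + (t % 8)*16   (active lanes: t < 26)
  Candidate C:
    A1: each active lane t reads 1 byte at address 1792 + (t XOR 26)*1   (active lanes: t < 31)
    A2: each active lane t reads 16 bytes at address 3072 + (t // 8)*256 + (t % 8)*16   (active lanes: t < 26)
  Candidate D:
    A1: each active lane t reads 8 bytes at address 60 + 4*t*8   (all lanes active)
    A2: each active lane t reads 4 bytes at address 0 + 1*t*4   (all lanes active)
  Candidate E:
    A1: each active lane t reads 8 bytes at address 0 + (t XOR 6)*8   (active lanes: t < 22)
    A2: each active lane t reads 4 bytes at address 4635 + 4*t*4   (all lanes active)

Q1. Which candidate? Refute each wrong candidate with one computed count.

A: A1 gives 3 transactions, not 4
C: A1 gives 1 transaction, not 4
D: A1 gives 17 transactions, not 4
E: A1 gives 3 transactions, not 4
B: all counts match (4,7)

Answer: B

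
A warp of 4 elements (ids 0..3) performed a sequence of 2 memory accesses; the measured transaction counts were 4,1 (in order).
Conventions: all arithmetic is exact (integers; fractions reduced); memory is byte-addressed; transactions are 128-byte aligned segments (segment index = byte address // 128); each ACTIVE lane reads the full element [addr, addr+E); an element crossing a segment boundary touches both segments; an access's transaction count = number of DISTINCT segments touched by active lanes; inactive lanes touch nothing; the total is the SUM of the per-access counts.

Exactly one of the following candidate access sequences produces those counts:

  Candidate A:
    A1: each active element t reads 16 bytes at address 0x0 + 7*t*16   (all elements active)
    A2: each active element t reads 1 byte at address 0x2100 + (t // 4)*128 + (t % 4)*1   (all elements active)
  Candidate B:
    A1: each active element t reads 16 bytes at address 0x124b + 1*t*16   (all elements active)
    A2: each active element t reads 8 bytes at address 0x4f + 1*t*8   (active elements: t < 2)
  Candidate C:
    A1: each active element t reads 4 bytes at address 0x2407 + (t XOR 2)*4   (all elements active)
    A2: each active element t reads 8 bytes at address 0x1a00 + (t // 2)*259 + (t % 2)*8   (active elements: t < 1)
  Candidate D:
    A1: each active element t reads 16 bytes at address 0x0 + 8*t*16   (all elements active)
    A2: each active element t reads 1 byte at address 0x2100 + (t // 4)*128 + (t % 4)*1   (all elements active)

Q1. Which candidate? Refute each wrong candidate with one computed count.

A: A1 gives 3 transactions, not 4
B: A1 gives 2 transactions, not 4
C: A1 gives 1 transaction, not 4
D: all counts match (4,1)

Answer: D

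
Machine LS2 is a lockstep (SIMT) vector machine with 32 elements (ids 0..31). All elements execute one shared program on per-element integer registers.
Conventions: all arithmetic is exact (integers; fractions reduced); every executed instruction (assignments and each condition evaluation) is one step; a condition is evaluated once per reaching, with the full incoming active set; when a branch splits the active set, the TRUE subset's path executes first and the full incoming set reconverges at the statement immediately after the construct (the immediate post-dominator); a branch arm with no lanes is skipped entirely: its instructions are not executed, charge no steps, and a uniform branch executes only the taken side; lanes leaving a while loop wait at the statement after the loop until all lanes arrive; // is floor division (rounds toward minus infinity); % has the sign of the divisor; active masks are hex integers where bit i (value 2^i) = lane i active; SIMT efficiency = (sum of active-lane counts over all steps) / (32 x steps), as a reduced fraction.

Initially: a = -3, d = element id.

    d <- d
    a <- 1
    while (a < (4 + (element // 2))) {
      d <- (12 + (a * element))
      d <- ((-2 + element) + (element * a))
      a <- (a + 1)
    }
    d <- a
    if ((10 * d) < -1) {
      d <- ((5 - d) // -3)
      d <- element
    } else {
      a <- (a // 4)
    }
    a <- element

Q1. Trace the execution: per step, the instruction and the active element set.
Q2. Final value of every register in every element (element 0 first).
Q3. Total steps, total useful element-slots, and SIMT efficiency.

step 0: d <- d                       0xffffffff
step 1: a <- 1                       0xffffffff
step 2: eval (a < (4 + (element // 2))) 0xffffffff
step 3: d <- (12 + (a * element))    0xffffffff
step 4: d <- ((-2 + element) + (element * a)) 0xffffffff
step 5: a <- (a + 1)                 0xffffffff
step 6: eval (a < (4 + (element // 2))) 0xffffffff
step 7: d <- (12 + (a * element))    0xffffffff
step 8: d <- ((-2 + element) + (element * a)) 0xffffffff
step 9: a <- (a + 1)                 0xffffffff
step 10: eval (a < (4 + (element // 2))) 0xffffffff
step 11: d <- (12 + (a * element))    0xffffffff
step 12: d <- ((-2 + element) + (element * a)) 0xffffffff
step 13: a <- (a + 1)                 0xffffffff
step 14: eval (a < (4 + (element // 2))) 0xffffffff
step 15: d <- (12 + (a * element))    0xfffffffc
step 16: d <- ((-2 + element) + (element * a)) 0xfffffffc
step 17: a <- (a + 1)                 0xfffffffc
step 18: eval (a < (4 + (element // 2))) 0xfffffffc
step 19: d <- (12 + (a * element))    0xfffffff0
step 20: d <- ((-2 + element) + (element * a)) 0xfffffff0
step 21: a <- (a + 1)                 0xfffffff0
step 22: eval (a < (4 + (element // 2))) 0xfffffff0
step 23: d <- (12 + (a * element))    0xffffffc0
step 24: d <- ((-2 + element) + (element * a)) 0xffffffc0
step 25: a <- (a + 1)                 0xffffffc0
step 26: eval (a < (4 + (element // 2))) 0xffffffc0
step 27: d <- (12 + (a * element))    0xffffff00
step 28: d <- ((-2 + element) + (element * a)) 0xffffff00
step 29: a <- (a + 1)                 0xffffff00
step 30: eval (a < (4 + (element // 2))) 0xffffff00
step 31: d <- (12 + (a * element))    0xfffffc00
step 32: d <- ((-2 + element) + (element * a)) 0xfffffc00
step 33: a <- (a + 1)                 0xfffffc00
step 34: eval (a < (4 + (element // 2))) 0xfffffc00
step 35: d <- (12 + (a * element))    0xfffff000
step 36: d <- ((-2 + element) + (element * a)) 0xfffff000
step 37: a <- (a + 1)                 0xfffff000
step 38: eval (a < (4 + (element // 2))) 0xfffff000
step 39: d <- (12 + (a * element))    0xffffc000
step 40: d <- ((-2 + element) + (element * a)) 0xffffc000
step 41: a <- (a + 1)                 0xffffc000
step 42: eval (a < (4 + (element // 2))) 0xffffc000
step 43: d <- (12 + (a * element))    0xffff0000
step 44: d <- ((-2 + element) + (element * a)) 0xffff0000
step 45: a <- (a + 1)                 0xffff0000
step 46: eval (a < (4 + (element // 2))) 0xffff0000
step 47: d <- (12 + (a * element))    0xfffc0000
step 48: d <- ((-2 + element) + (element * a)) 0xfffc0000
step 49: a <- (a + 1)                 0xfffc0000
step 50: eval (a < (4 + (element // 2))) 0xfffc0000
step 51: d <- (12 + (a * element))    0xfff00000
step 52: d <- ((-2 + element) + (element * a)) 0xfff00000
step 53: a <- (a + 1)                 0xfff00000
step 54: eval (a < (4 + (element // 2))) 0xfff00000
step 55: d <- (12 + (a * element))    0xffc00000
step 56: d <- ((-2 + element) + (element * a)) 0xffc00000
step 57: a <- (a + 1)                 0xffc00000
step 58: eval (a < (4 + (element // 2))) 0xffc00000
step 59: d <- (12 + (a * element))    0xff000000
step 60: d <- ((-2 + element) + (element * a)) 0xff000000
step 61: a <- (a + 1)                 0xff000000
step 62: eval (a < (4 + (element // 2))) 0xff000000
step 63: d <- (12 + (a * element))    0xfc000000
step 64: d <- ((-2 + element) + (element * a)) 0xfc000000
step 65: a <- (a + 1)                 0xfc000000
step 66: eval (a < (4 + (element // 2))) 0xfc000000
step 67: d <- (12 + (a * element))    0xf0000000
step 68: d <- ((-2 + element) + (element * a)) 0xf0000000
step 69: a <- (a + 1)                 0xf0000000
step 70: eval (a < (4 + (element // 2))) 0xf0000000
step 71: d <- (12 + (a * element))    0xc0000000
step 72: d <- ((-2 + element) + (element * a)) 0xc0000000
step 73: a <- (a + 1)                 0xc0000000
step 74: eval (a < (4 + (element // 2))) 0xc0000000
step 75: d <- a                       0xffffffff
step 76: eval ((10 * d) < -1)         0xffffffff
step 77: a <- (a // 4)                0xffffffff
step 78: a <- element                 0xffffffff

Answer: 79 steps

a: 0,1,2,3,4,5,6,7,8,9,10,11,12,13,14,15,16,17,18,19,20,21,22,23,24,25,26,27,28,29,30,31
d: 4,4,5,5,6,6,7,7,8,8,9,9,10,10,11,11,12,12,13,13,14,14,15,15,16,16,17,17,18,18,19,19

steps = 79; useful = 1568; efficiency = 1568/2528 = 49/79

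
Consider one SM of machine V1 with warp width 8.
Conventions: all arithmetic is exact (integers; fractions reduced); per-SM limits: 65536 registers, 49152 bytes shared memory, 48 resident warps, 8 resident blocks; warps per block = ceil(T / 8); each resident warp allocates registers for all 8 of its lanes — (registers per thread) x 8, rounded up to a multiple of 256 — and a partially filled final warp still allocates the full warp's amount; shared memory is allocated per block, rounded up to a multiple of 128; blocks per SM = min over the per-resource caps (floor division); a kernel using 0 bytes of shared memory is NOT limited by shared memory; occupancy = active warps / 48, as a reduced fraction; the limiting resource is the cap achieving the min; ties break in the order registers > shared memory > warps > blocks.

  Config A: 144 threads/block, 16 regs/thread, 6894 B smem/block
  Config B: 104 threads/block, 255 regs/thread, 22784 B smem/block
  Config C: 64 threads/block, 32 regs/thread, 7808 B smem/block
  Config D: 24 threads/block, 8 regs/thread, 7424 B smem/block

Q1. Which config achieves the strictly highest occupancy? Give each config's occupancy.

occupancies: A 3/4, B 13/24, C 1, D 3/8

Answer: C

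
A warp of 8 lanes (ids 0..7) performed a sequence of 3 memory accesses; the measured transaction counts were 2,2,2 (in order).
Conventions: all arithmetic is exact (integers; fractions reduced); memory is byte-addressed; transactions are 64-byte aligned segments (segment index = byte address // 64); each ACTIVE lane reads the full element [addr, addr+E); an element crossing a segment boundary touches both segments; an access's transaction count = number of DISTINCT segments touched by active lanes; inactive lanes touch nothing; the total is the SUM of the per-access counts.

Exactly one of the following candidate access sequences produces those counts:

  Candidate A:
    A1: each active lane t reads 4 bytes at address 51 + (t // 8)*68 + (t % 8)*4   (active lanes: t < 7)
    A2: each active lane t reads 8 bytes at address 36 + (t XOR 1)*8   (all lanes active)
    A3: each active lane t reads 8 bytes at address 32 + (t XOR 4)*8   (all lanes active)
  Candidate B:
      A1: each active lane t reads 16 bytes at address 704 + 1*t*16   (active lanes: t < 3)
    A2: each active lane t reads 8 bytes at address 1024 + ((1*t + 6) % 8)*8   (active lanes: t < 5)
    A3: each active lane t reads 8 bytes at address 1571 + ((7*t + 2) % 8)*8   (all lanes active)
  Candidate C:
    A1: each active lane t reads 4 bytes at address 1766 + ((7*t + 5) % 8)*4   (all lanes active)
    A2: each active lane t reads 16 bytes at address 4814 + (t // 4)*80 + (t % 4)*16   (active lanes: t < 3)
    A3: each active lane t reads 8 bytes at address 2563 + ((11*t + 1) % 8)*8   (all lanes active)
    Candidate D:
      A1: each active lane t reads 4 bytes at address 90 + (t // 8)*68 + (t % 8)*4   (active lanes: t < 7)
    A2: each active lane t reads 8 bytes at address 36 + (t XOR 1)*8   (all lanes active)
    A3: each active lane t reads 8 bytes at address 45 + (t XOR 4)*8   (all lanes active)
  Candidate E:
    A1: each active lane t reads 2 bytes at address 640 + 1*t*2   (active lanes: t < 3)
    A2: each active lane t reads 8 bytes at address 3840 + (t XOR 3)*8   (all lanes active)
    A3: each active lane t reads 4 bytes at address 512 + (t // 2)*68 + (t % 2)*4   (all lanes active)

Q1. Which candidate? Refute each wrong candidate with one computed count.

B: A1 gives 1 transaction, not 2
C: A2 gives 1 transaction, not 2
D: A1 gives 1 transaction, not 2
E: A1 gives 1 transaction, not 2
A: all counts match (2,2,2)

Answer: A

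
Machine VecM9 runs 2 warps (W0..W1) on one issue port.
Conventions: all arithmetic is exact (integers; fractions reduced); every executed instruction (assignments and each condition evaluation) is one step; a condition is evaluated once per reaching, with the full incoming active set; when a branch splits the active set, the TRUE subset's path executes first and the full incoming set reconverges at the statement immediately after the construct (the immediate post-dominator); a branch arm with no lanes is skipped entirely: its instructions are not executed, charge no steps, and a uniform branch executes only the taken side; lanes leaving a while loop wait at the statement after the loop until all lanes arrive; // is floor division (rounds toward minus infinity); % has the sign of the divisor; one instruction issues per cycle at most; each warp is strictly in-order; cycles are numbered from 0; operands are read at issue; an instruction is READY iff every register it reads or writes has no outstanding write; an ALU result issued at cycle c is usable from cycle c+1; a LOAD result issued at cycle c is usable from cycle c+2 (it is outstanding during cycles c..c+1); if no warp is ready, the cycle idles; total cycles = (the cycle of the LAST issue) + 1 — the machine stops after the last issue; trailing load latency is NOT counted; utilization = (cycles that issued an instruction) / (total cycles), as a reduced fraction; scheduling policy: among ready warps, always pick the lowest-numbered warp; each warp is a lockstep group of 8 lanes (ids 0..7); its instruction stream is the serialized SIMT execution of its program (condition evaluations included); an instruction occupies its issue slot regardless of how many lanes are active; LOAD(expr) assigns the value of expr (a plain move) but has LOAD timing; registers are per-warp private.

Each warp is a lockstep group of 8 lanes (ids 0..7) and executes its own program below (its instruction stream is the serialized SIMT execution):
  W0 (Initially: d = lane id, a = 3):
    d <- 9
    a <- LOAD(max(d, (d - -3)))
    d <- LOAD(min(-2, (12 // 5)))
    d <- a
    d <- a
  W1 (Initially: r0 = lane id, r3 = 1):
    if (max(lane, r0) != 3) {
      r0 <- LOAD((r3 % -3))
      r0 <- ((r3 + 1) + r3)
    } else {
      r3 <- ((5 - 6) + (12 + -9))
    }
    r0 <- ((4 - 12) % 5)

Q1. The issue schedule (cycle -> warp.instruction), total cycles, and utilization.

cycle 0: W0.I0
cycle 1: W0.I1
cycle 2: W0.I2
cycle 3: W1.I0
cycle 4: W0.I3
cycle 5: W0.I4
cycle 6: W1.I1
cycle 7: idle
cycle 8: W1.I2
cycle 9: W1.I3
cycle 10: W1.I4

Answer: 11 cycles, utilization 10/11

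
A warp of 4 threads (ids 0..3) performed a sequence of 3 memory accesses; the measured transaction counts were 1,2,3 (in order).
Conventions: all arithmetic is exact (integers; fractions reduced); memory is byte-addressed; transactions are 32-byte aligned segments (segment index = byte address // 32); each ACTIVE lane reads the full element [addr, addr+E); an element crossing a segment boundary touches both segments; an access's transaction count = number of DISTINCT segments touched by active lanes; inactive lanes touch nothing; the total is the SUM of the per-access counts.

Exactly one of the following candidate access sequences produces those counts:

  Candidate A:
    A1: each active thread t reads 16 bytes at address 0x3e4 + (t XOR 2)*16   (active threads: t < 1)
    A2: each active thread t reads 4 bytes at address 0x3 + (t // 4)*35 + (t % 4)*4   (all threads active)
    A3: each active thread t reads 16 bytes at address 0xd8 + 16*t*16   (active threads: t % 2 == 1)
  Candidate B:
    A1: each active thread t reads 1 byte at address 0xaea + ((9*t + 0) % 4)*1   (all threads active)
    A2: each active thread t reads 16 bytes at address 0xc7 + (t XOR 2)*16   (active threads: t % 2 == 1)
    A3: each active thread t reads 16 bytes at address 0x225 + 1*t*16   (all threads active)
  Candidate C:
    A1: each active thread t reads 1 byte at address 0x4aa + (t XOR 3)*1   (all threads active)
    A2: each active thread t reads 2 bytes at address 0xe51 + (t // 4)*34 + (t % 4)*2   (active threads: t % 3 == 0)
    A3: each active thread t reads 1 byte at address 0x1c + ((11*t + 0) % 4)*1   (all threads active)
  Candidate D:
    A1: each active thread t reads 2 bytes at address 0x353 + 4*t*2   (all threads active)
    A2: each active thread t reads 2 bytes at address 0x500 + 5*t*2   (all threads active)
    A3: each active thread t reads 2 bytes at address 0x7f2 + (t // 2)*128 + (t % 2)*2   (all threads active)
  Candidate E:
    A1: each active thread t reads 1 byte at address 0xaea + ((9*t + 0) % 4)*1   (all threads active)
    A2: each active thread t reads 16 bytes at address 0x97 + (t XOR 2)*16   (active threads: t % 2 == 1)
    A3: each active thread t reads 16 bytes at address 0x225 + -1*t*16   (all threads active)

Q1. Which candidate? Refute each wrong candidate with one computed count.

A: A2 gives 1 transaction, not 2
B: A2 gives 3 transactions, not 2
C: A2 gives 1 transaction, not 2
D: A1 gives 2 transactions, not 1
E: all counts match (1,2,3)

Answer: E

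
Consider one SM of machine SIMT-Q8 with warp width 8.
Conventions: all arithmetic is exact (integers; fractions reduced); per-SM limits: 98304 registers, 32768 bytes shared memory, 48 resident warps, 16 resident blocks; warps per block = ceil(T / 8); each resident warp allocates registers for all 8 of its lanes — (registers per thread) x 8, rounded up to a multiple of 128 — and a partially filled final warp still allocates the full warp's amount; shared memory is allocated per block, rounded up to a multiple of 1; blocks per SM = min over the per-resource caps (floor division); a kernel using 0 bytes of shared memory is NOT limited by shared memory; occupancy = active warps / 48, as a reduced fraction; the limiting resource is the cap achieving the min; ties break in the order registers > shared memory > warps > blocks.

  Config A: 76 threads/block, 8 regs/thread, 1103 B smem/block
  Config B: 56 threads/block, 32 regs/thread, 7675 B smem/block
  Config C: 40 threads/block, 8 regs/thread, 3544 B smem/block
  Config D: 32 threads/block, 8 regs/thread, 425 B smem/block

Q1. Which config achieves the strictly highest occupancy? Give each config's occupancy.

occupancies: A 5/6, B 7/12, C 15/16, D 1

Answer: D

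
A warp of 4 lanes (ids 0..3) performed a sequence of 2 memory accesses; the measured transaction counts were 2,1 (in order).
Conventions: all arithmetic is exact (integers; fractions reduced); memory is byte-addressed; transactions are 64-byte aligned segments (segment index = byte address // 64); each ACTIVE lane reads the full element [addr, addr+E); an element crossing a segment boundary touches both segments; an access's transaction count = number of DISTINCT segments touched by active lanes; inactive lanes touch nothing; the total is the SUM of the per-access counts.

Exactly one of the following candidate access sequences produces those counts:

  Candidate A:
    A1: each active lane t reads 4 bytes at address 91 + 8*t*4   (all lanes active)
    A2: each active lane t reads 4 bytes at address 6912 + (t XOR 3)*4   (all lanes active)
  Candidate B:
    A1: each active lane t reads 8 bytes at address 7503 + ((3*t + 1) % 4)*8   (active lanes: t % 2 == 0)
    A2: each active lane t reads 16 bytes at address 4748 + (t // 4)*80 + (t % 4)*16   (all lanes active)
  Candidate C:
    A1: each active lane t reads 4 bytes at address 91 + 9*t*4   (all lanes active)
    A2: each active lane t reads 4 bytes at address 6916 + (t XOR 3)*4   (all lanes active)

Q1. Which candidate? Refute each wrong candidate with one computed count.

B: A1 gives 1 transaction, not 2
C: A1 gives 3 transactions, not 2
A: all counts match (2,1)

Answer: A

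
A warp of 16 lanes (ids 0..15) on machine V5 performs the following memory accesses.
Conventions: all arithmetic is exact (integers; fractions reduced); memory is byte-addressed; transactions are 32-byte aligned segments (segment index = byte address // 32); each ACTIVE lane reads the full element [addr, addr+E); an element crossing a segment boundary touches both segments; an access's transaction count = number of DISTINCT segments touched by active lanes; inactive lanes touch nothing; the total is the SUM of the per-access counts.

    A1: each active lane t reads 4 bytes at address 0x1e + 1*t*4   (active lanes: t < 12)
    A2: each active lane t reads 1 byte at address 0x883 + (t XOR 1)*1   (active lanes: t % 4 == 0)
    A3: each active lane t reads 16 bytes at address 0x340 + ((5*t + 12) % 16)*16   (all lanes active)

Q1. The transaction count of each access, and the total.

A1: 3 transactions
A2: 1 transaction
A3: 8 transactions

Answer: 3,1,8; total 12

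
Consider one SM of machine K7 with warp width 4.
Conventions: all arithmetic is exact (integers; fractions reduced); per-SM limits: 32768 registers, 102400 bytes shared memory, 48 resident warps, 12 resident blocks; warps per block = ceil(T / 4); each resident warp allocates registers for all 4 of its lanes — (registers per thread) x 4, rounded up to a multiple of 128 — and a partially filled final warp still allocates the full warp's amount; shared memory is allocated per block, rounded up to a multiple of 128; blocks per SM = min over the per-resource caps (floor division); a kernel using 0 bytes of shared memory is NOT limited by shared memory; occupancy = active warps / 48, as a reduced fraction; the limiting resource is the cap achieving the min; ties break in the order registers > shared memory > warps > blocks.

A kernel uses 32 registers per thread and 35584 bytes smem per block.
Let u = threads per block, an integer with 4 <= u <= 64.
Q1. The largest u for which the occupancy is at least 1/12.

Answer: u = 64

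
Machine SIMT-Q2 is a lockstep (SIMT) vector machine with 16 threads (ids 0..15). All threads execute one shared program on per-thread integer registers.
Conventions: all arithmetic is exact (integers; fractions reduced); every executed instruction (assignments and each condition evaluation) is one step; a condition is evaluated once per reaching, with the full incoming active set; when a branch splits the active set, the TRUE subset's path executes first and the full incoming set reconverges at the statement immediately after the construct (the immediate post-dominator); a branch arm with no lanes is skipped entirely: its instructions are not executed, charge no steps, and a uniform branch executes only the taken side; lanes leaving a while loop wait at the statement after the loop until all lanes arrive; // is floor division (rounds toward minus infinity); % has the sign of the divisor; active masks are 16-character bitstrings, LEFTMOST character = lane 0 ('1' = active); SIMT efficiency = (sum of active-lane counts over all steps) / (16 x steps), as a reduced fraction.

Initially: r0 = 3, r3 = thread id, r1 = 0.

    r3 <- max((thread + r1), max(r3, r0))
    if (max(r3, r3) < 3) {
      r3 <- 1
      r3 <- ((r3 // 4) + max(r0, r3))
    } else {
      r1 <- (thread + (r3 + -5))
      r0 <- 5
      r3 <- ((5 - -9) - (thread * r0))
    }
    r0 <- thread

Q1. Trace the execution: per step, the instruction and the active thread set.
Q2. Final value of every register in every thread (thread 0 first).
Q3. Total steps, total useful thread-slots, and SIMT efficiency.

step 0: r3 <- max((thread + r1), max(r3, r0)) 1111111111111111
step 1: eval (max(r3, r3) < 3)       1111111111111111
step 2: r1 <- (thread + (r3 + -5))   1111111111111111
step 3: r0 <- 5                      1111111111111111
step 4: r3 <- ((5 - -9) - (thread * r0)) 1111111111111111
step 5: r0 <- thread                 1111111111111111

Answer: 6 steps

r0: 0,1,2,3,4,5,6,7,8,9,10,11,12,13,14,15
r3: 14,9,4,-1,-6,-11,-16,-21,-26,-31,-36,-41,-46,-51,-56,-61
r1: -2,-1,0,1,3,5,7,9,11,13,15,17,19,21,23,25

steps = 6; useful = 96; efficiency = 96/96 = 1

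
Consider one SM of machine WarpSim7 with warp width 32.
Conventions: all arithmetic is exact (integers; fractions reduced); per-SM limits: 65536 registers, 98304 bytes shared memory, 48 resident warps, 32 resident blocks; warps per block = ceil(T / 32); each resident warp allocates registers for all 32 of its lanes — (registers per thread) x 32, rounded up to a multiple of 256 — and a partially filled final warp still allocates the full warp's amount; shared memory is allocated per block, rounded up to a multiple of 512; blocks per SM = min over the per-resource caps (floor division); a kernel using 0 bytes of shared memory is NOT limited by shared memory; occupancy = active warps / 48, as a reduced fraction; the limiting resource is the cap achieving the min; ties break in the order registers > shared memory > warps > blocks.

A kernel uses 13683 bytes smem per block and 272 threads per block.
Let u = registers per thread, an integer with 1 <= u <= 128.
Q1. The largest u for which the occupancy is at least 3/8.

Answer: u = 112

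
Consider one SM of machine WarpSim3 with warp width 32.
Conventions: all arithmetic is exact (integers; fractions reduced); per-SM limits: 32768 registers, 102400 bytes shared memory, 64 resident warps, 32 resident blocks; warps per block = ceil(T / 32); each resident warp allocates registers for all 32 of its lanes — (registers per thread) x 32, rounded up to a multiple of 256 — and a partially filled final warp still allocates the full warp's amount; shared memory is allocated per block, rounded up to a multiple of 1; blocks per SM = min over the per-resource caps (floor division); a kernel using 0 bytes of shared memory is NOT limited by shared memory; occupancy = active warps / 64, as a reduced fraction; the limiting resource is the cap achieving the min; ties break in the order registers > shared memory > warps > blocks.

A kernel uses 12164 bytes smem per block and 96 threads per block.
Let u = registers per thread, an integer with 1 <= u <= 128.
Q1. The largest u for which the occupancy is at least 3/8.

Answer: u = 40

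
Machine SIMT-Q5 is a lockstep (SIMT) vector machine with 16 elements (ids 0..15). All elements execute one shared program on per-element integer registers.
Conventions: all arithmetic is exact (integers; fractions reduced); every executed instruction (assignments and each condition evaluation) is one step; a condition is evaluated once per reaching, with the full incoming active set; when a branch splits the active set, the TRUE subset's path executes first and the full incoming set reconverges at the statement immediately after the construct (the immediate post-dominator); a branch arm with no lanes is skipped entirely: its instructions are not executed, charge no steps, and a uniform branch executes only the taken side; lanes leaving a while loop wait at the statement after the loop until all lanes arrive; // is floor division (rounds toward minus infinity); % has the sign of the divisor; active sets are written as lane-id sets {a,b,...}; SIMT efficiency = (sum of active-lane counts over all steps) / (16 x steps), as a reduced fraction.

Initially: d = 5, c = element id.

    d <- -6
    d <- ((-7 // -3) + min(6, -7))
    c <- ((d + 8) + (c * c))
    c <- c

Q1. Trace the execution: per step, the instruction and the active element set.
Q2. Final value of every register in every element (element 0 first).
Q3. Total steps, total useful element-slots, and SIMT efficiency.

step 0: d <- -6                      {0,1,2,3,4,5,6,7,8,9,10,11,12,13,14,15}
step 1: d <- ((-7 // -3) + min(6, -7)) {0,1,2,3,4,5,6,7,8,9,10,11,12,13,14,15}
step 2: c <- ((d + 8) + (c * c))     {0,1,2,3,4,5,6,7,8,9,10,11,12,13,14,15}
step 3: c <- c                       {0,1,2,3,4,5,6,7,8,9,10,11,12,13,14,15}

Answer: 4 steps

d: -5,-5,-5,-5,-5,-5,-5,-5,-5,-5,-5,-5,-5,-5,-5,-5
c: 3,4,7,12,19,28,39,52,67,84,103,124,147,172,199,228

steps = 4; useful = 64; efficiency = 64/64 = 1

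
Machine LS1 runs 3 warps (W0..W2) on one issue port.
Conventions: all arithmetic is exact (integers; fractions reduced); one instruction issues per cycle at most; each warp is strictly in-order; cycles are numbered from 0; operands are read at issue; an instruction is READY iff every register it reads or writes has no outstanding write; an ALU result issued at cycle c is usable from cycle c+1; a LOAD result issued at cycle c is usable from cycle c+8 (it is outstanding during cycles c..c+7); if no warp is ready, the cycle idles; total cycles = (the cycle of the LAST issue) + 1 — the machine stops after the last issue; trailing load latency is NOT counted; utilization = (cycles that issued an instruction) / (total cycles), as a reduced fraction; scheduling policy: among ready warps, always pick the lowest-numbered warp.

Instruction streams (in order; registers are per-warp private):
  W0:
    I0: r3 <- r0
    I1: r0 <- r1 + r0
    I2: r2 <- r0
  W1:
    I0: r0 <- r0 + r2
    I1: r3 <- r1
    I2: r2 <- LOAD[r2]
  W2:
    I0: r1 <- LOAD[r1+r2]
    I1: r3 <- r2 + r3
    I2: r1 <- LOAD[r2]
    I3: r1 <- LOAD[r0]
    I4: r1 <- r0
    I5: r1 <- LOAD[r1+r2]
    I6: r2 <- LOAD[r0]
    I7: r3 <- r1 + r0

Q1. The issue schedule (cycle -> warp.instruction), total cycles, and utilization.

cycle 0: W0.I0
cycle 1: W0.I1
cycle 2: W0.I2
cycle 3: W1.I0
cycle 4: W1.I1
cycle 5: W1.I2
cycle 6: W2.I0
cycle 7: W2.I1
cycle 8: idle
cycle 9: idle
cycle 10: idle
cycle 11: idle
cycle 12: idle
cycle 13: idle
cycle 14: W2.I2
cycle 15: idle
cycle 16: idle
cycle 17: idle
cycle 18: idle
cycle 19: idle
cycle 20: idle
cycle 21: idle
cycle 22: W2.I3
cycle 23: idle
cycle 24: idle
cycle 25: idle
cycle 26: idle
cycle 27: idle
cycle 28: idle
cycle 29: idle
cycle 30: W2.I4
cycle 31: W2.I5
cycle 32: W2.I6
cycle 33: idle
cycle 34: idle
cycle 35: idle
cycle 36: idle
cycle 37: idle
cycle 38: idle
cycle 39: W2.I7

Answer: 40 cycles, utilization 7/20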